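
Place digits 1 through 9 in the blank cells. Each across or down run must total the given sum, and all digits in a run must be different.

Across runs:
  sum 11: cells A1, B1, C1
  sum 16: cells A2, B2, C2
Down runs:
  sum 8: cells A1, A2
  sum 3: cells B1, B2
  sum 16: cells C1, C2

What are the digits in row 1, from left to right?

3, 1, 7

3 in 2 cells must be {1,2}; 16 in 2 cells must be {7,9}.
The 11 across and the 16 down share only 7, so C1 = 7.
C2 = 16 − 7 = 9 completes the 16 down.
Given what's placed, B1 must be 1 to fit the 11 across and 3 down.
B2 = 3 − 1 = 2 completes the 3 down.
A1 = 11 − 8 = 3 completes the 11 across.
A2 = 16 − 11 = 5 completes the 16 across.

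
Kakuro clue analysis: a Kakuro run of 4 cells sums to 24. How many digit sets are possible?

8

4 distinct digits from 1–9 sum between 10 and 30.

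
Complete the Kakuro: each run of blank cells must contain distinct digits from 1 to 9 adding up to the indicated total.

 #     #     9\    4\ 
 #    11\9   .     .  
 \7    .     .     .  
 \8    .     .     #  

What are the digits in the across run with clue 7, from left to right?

4 2 1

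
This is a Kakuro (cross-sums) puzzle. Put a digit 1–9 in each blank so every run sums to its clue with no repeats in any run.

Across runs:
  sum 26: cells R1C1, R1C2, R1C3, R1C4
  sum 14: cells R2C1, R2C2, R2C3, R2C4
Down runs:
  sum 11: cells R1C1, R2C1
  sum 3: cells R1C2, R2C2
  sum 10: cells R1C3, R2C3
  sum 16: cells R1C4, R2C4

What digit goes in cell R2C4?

7

3 in 2 cells must be {1,2}; 16 in 2 cells must be {7,9}.
Only 2 fits R1C2 under both its across sum 26 and down sum 3.
R2C2 = 3 − 2 = 1 completes the 3 down.
Given what's placed, R2C4 must be 7 to fit the 14 across and 16 down.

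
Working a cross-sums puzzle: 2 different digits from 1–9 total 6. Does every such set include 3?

No

Counterexample: {1,5} sums to 6 without using 3.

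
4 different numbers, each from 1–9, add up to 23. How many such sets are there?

9

4 distinct digits from 1–9 sum between 10 and 30.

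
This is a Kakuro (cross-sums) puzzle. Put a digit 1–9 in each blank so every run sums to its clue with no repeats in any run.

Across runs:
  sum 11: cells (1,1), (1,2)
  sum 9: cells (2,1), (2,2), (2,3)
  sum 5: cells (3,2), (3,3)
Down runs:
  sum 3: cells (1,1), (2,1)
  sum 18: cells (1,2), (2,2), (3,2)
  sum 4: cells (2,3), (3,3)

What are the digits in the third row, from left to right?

3 in 2 cells must be {1,2}; 4 in 2 cells must be {1,3}.
The 11 across and the 3 down share only 2, so (1,1) = 2.
(1,2) = 11 − 2 = 9 completes the 11 across.
(2,1) = 3 − 2 = 1 completes the 3 down.
(2,3) = 3: the only remaining digit allowed by both the 9 across and the 4 down.
(3,3) = 4 − 3 = 1 completes the 4 down.
(2,2) = 9 − 4 = 5 completes the 9 across.
(3,2) = 5 − 1 = 4 completes the 5 across.

4, 1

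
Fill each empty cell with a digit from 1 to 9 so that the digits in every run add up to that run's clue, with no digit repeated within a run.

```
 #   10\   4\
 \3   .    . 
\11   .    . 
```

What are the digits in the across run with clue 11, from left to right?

8 3

3 in 2 cells must be {1,2}; 4 in 2 cells must be {1,3}.
The 3 across and the 4 down share only 1, so R1C2 = 1.
R2C2 = 4 − 1 = 3 completes the 4 down.
R1C1 = 3 − 1 = 2 completes the 3 across.
R2C1 = 11 − 3 = 8 completes the 11 across.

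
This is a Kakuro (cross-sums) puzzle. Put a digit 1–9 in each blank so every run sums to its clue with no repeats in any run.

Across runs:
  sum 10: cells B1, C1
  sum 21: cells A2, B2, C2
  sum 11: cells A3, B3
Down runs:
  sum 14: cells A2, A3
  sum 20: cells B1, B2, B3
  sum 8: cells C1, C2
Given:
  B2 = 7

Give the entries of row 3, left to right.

6, 5

Nothing is forced directly, so branch on C2, whose candidates are 5 or 6. If C2 = 5: that forces C1 = 3, A2 = 9, A3 = 5, after which B3 would have to be in {6} for the 11 across but in {4,5,8,9} for the 20 down — contradiction. So C2 = 6.
C1 = 8 − 6 = 2 completes the 8 down.
A2 = 21 − 13 = 8 completes the 21 across.
A3 = 14 − 8 = 6 completes the 14 down.
B3 = 11 − 6 = 5 completes the 11 across.
B1 = 10 − 2 = 8 completes the 10 across.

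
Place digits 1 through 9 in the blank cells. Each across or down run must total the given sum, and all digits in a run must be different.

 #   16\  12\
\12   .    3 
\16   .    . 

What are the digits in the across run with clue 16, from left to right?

7, 9

16 in 2 cells must be {7,9}.
R1C1 = 12 − 3 = 9 completes the 12 across.
R2C1 = 16 − 9 = 7 completes the 16 down.
R2C2 = 16 − 7 = 9 completes the 16 across.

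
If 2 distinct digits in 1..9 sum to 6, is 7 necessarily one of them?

Counterexample: {1,5} sums to 6 without using 7.

No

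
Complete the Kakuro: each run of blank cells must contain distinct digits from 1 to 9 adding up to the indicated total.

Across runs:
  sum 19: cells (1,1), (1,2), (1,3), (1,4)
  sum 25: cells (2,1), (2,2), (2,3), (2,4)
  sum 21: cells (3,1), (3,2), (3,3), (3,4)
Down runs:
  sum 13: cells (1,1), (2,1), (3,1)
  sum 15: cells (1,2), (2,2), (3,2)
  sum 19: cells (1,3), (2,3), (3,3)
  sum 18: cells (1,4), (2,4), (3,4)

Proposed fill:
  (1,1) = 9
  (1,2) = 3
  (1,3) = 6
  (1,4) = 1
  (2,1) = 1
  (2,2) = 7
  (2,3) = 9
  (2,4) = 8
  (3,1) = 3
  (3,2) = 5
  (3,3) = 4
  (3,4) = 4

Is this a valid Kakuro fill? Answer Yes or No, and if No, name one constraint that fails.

No — the down run (1,4)–(3,4) sums to 13, not 18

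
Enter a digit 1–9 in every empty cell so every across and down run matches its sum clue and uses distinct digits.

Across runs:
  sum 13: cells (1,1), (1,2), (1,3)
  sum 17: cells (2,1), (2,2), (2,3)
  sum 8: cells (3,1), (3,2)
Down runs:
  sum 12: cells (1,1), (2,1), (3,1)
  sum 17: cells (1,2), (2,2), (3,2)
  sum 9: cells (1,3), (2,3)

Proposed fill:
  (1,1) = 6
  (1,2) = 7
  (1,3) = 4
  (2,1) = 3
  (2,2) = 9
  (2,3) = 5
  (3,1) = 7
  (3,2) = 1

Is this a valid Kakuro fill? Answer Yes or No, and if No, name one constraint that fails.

No — the across run (1,1)–(1,3) sums to 17, not 13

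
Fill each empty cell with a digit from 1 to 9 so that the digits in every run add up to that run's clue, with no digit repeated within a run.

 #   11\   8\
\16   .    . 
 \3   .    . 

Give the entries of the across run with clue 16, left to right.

9, 7

16 in 2 cells must be {7,9}; 3 in 2 cells must be {1,2}.
The 16 across and the 8 down share only 7, so R1C2 = 7.
The 3 across and the 11 down share only 2, so R2C1 = 2.
R2C2 = 3 − 2 = 1 completes the 3 across.
R1C1 = 16 − 7 = 9 completes the 16 across.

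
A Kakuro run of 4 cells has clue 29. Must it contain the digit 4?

No

The only way to make 29 from 4 distinct digits is {5,7,8,9}, which does not contain 4.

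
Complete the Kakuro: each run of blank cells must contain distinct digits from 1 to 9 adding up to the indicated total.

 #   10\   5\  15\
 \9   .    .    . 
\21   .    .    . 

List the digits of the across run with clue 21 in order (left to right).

8 4 9

The 9 across and the 15 down share only 6, so R1C3 = 6.
The 21 across and the 5 down share only 4, so R2C2 = 4.
R2C3 = 15 − 6 = 9 completes the 15 down.
R1C2 = 5 − 4 = 1 completes the 5 down.
R2C1 = 21 − 13 = 8 completes the 21 across.
R1C1 = 9 − 7 = 2 completes the 9 across.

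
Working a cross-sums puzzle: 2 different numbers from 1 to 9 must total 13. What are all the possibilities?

{4,9}; {5,8}; {6,7}

2 distinct digits from 1–9 sum between 3 and 17.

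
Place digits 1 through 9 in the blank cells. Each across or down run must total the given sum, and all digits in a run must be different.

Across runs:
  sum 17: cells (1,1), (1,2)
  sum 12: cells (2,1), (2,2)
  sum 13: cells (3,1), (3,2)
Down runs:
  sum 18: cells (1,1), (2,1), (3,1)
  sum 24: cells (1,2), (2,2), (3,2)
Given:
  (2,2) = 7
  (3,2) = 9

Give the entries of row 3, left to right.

17 in 2 cells must be {8,9}; 24 in 3 cells must be {7,8,9}.
(1,2) = 24 − 16 = 8 completes the 24 down.
(2,1) = 12 − 7 = 5 completes the 12 across.
(3,1) = 13 − 9 = 4 completes the 13 across.
(1,1) = 17 − 8 = 9 completes the 17 across.

4 9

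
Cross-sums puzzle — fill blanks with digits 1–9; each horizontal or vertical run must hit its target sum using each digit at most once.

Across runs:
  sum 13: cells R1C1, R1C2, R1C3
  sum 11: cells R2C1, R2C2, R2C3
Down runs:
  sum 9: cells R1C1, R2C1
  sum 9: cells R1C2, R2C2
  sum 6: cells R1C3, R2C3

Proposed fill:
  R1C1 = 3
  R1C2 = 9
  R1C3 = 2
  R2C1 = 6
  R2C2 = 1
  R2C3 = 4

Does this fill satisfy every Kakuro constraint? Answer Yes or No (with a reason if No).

No — the across run R1C1–R1C3 sums to 14, not 13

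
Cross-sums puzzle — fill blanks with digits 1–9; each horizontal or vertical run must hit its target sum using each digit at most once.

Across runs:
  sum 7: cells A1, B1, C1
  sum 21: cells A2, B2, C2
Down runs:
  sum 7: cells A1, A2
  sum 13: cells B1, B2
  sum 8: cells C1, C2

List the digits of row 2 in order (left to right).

7 in 3 cells must be {1,2,4}.
The 7 across and the 13 down share only 4, so B1 = 4.
B2 = 13 − 4 = 9 completes the 13 down.
Nothing is forced directly, so branch on A2, whose candidates are 4 or 5. If A2 = 4: then A1 would have to be in {1,2} for the 7 across but in {3} for the 7 down — contradiction. So A2 = 5.
A1 = 7 − 5 = 2 completes the 7 down.
C1 = 7 − 6 = 1 completes the 7 across.
C2 = 21 − 14 = 7 completes the 21 across.

5, 9, 7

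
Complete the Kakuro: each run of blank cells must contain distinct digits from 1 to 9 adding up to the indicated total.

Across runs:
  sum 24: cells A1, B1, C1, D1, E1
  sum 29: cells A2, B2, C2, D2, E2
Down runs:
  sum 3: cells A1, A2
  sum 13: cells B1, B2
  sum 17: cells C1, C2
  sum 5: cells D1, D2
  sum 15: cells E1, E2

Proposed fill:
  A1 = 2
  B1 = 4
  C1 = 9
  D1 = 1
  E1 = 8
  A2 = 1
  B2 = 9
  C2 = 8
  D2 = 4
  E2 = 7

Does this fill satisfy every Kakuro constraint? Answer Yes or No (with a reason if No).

Yes

Across: 2+4+9+1+8=24; 1+9+8+4+7=29. Down: 2+1=3; 4+9=13; 9+8=17; 1+4=5; 8+7=15. No digit repeats within any run.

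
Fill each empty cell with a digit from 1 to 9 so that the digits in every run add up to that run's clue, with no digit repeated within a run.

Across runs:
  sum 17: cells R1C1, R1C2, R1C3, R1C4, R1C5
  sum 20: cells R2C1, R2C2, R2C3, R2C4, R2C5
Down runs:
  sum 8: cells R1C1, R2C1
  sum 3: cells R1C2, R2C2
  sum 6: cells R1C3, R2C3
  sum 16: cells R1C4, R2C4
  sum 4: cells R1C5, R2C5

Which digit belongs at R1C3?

4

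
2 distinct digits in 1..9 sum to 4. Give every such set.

{1,3}

2 distinct digits from 1–9 sum between 3 and 17.
Only one set works: {1,3}.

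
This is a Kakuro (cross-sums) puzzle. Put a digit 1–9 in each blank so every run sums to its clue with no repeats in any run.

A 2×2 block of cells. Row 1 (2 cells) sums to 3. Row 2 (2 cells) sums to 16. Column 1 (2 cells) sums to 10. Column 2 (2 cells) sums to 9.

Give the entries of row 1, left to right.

1 2

3 in 2 cells must be {1,2}; 16 in 2 cells must be {7,9}.
The 16 across and the 9 down share only 7, so (2,2) = 7.
(1,2) = 9 − 7 = 2 completes the 9 down.
(2,1) = 16 − 7 = 9 completes the 16 across.
(1,1) = 3 − 2 = 1 completes the 3 across.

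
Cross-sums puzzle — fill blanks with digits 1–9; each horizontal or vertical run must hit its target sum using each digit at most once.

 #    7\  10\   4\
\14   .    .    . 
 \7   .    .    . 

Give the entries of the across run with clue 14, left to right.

5 6 3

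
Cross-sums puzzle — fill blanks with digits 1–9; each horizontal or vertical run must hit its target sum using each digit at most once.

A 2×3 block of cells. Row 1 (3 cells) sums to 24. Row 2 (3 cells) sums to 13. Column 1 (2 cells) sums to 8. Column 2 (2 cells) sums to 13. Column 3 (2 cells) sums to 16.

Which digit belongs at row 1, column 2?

24 in 3 cells must be {7,8,9}; 16 in 2 cells must be {7,9}.
The 24 across and the 8 down share only 7, so (1,1) = 7.
Given what's placed, (1,3) must be 9 to fit the 24 across and 16 down.
(2,1) = 8 − 7 = 1 completes the 8 down.
(2,3) = 16 − 9 = 7 completes the 16 down.
(1,2) = 24 − 16 = 8 completes the 24 across.
(2,2) = 13 − 8 = 5 completes the 13 across.

8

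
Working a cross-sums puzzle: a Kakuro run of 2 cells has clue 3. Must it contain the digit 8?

The only way to make 3 from 2 distinct digits is {1,2}, which does not contain 8.

No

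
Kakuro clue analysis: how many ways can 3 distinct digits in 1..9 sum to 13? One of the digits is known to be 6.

3 distinct digits from 1–9 sum between 6 and 24.
Keeping only sets containing 6.
Enumerating: {2,5,6}, {3,4,6}.

2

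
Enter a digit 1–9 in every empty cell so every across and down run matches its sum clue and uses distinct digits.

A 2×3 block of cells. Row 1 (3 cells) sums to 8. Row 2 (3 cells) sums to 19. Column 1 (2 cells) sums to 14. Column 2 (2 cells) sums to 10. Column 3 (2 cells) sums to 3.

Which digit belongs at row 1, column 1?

3 in 2 cells must be {1,2}.
The 8 across and the 14 down share only 5, so (1,1) = 5.
(2,1) = 14 − 5 = 9 completes the 14 down.
Given what's placed, (2,3) must be 2 to fit the 19 across and 3 down.
(1,3) = 3 − 2 = 1 completes the 3 down.
(2,2) = 19 − 11 = 8 completes the 19 across.
(1,2) = 8 − 6 = 2 completes the 8 across.

5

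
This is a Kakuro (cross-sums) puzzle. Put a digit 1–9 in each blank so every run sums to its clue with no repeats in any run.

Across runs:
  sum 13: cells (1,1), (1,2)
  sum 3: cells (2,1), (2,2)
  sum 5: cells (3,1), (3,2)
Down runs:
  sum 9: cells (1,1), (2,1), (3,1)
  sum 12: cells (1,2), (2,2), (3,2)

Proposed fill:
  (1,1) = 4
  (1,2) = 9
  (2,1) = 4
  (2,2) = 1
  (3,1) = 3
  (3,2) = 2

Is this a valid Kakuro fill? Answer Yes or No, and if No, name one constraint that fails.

No — the across run (2,1)–(2,2) sums to 5, not 3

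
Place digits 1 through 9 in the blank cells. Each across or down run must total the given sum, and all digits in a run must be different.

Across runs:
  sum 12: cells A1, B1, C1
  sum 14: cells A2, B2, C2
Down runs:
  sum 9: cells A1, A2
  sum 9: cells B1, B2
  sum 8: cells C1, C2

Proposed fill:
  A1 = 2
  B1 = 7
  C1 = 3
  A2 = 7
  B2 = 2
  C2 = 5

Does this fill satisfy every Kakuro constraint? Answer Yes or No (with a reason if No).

Yes

Across: 2+7+3=12; 7+2+5=14. Down: 2+7=9; 7+2=9; 3+5=8. No digit repeats within any run.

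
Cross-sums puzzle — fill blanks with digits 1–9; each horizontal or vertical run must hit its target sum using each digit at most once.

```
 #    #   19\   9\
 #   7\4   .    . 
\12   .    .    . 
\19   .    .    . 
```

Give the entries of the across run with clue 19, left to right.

4 9 6

4 in 2 cells must be {1,3}.
Only 3 fits R1C2 under both its across sum 4 and down sum 19.
R1C3 = 4 − 3 = 1 completes the 4 across.
Nothing is forced directly, so branch on R2C2, whose candidates are 7 or 9. If R2C2 = 9: that forces R2C3 = 2, R3C2 = 7, after which R3C3 would have to be in {3,4,8,9} for the 19 across but in {6} for the 9 down — contradiction. So R2C2 = 7.
R3C2 = 19 − 10 = 9 completes the 19 down.
No cell is forced outright now. R2C3 can only be 2 or 3 (the digits allowed by both its 12 across and its 9 down). If R2C3 = 3: that forces R2C1 = 2, after which R3C1 would have to be in {2,3,4,6,7,8} for the 19 across but in {5} for the 7 down — contradiction. So R2C3 = 2.
R2C1 = 12 − 9 = 3 completes the 12 across.
R3C1 = 7 − 3 = 4 completes the 7 down.
R3C3 = 19 − 13 = 6 completes the 19 across.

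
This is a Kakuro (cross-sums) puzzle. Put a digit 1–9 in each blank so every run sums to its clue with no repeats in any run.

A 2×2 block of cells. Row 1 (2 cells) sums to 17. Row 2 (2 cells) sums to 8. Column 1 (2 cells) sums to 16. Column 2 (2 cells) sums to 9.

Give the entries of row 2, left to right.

7, 1

17 in 2 cells must be {8,9}; 16 in 2 cells must be {7,9}.
The 17 across and the 16 down share only 9, so (1,1) = 9.
(1,2) = 17 − 9 = 8 completes the 17 across.
(2,1) = 16 − 9 = 7 completes the 16 down.
(2,2) = 8 − 7 = 1 completes the 8 across.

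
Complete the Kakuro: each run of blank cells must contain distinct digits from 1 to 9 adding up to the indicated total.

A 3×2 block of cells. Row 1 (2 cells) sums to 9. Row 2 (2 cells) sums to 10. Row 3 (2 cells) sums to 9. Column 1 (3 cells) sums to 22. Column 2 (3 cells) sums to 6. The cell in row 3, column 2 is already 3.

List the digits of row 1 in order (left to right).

6 in 3 cells must be {1,2,3}.
(3,1) = 9 − 3 = 6 completes the 9 across.
(1,1) = 7: the only remaining digit allowed by both the 9 across and the 22 down.
(1,2) = 9 − 7 = 2 completes the 9 across.
(2,1) = 22 − 13 = 9 completes the 22 down.
(2,2) = 10 − 9 = 1 completes the 10 across.

7 2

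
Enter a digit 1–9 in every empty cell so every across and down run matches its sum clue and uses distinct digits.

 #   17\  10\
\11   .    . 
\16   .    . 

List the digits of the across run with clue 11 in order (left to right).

16 in 2 cells must be {7,9}; 17 in 2 cells must be {8,9}.
The 16 across and the 17 down share only 9, so R2C1 = 9.
R2C2 = 16 − 9 = 7 completes the 16 across.
R1C1 = 17 − 9 = 8 completes the 17 down.
R1C2 = 11 − 8 = 3 completes the 11 across.

8, 3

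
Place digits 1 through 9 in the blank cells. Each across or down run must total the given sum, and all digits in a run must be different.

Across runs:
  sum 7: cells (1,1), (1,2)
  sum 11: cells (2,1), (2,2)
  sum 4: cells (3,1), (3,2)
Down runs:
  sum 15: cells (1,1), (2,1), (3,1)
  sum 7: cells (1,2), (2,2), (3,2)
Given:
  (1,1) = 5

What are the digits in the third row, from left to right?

3 1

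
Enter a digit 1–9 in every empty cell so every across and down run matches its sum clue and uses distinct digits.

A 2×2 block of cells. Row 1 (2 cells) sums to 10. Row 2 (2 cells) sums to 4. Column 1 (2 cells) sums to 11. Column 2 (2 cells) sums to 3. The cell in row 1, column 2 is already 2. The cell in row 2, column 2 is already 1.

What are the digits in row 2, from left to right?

4 in 2 cells must be {1,3}; 3 in 2 cells must be {1,2}.
(1,1) = 10 − 2 = 8 completes the 10 across.
(2,1) = 4 − 1 = 3 completes the 4 across.

3 1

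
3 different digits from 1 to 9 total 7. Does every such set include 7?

The only way to make 7 from 3 distinct digits is {1,2,4}, which does not contain 7.

No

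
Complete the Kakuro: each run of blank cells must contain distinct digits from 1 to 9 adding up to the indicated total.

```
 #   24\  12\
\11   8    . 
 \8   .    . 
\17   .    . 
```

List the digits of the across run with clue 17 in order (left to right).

17 in 2 cells must be {8,9}; 24 in 3 cells must be {7,8,9}.
R1C2 = 11 − 8 = 3 completes the 11 across.
R2C1 = 7: the only remaining digit allowed by both the 8 across and the 24 down.
R2C2 = 8 − 7 = 1 completes the 8 across.
R3C1 = 24 − 15 = 9 completes the 24 down.
R3C2 = 17 − 9 = 8 completes the 17 across.

9, 8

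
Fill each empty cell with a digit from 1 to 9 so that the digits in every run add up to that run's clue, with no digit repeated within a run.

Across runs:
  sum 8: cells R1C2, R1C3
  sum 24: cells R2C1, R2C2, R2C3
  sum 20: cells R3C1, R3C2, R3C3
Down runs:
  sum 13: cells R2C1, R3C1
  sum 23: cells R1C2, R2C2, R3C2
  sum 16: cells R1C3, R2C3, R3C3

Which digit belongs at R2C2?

24 in 3 cells must be {7,8,9}; 23 in 3 cells must be {6,8,9}.
Only 6 fits R1C2 under both its across sum 8 and down sum 23.
R1C3 = 8 − 6 = 2 completes the 8 across.
Nothing is forced directly, so branch on R2C2, whose candidates are 8 or 9. If R2C2 = 9: that forces R2C3 = 8, R3C2 = 8, after which R3C3 would have to be in {3,5,7,9} for the 20 across but in {6} for the 16 down — contradiction. So R2C2 = 8.

8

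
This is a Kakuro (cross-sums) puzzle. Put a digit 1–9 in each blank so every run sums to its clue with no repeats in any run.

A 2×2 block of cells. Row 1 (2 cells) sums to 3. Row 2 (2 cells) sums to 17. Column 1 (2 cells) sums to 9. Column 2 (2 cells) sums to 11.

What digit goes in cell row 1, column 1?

3 in 2 cells must be {1,2}; 17 in 2 cells must be {8,9}.
The 3 across and the 11 down share only 2, so (1,2) = 2.
The 17 across and the 9 down share only 8, so (2,1) = 8.
(2,2) = 17 − 8 = 9 completes the 17 across.
(1,1) = 3 − 2 = 1 completes the 3 across.

1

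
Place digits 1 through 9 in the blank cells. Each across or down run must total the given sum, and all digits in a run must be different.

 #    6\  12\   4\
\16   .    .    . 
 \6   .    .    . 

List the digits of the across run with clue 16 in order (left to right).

6 in 3 cells must be {1,2,3}; 4 in 2 cells must be {1,3}.
The 6 across and the 12 down share only 3, so R2C2 = 3.
Given what's placed, R2C3 must be 1 to fit the 6 across and 4 down.
R1C2 = 12 − 3 = 9 completes the 12 down.
R1C3 = 4 − 1 = 3 completes the 4 down.
R2C1 = 6 − 4 = 2 completes the 6 across.
R1C1 = 16 − 12 = 4 completes the 16 across.

4 9 3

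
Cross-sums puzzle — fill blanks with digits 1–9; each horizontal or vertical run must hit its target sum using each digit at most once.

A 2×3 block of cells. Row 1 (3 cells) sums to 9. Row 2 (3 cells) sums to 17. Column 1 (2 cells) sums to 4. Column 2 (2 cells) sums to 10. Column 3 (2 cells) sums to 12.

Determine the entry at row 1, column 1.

4 in 2 cells must be {1,3}.
Nothing is forced directly, so branch on (1,3), whose candidates are 3 or 4 or 5. If (1,3) = 3: that forces (1,1) = 1, after which (1,2) would have to be in {5} for the 9 across but in {1,2,3,4,6,7,8,9} for the 10 down — contradiction. If (1,3) = 4: that forces (1,1) = 3, (1,2) = 2, (2,1) = 1, after which (2,2) would have to be in {7,9} for the 17 across but in {8} for the 10 down — contradiction. So (1,3) = 5.
(2,3) = 12 − 5 = 7 completes the 12 down.
Given what's placed, (2,1) must be 1 to fit the 17 across and 4 down.
(2,2) = 17 − 8 = 9 completes the 17 across.
(1,1) = 4 − 1 = 3 completes the 4 down.
(1,2) = 9 − 8 = 1 completes the 9 across.

3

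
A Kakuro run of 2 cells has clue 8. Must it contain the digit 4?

No

Counterexample: {1,7} sums to 8 without using 4.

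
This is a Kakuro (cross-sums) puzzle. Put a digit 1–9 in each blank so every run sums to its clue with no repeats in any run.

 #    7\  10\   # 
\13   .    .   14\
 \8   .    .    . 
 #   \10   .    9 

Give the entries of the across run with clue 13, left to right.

6 7

R2C3 = 14 − 9 = 5 completes the 14 down.
R3C2 = 10 − 9 = 1 completes the 10 across.
Given what's placed, R2C2 must be 2 to fit the 8 across and 10 down.
R1C2 = 10 − 3 = 7 completes the 10 down.
R2C1 = 8 − 7 = 1 completes the 8 across.
R1C1 = 13 − 7 = 6 completes the 13 across.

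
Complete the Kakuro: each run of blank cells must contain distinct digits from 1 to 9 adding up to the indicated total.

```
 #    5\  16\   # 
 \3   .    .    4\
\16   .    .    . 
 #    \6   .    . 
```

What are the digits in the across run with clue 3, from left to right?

1 2

3 in 2 cells must be {1,2}; 4 in 2 cells must be {1,3}.
The 6 across and the 4 down share only 1, so R3C3 = 1.
R2C3 = 4 − 1 = 3 completes the 4 down.
R3C2 = 6 − 1 = 5 completes the 6 across.
R1C2 = 2: the only remaining digit allowed by both the 3 across and the 16 down.
R2C1 = 4: the only remaining digit allowed by both the 16 across and the 5 down.
R2C2 = 16 − 7 = 9 completes the 16 across.
R1C1 = 3 − 2 = 1 completes the 3 across.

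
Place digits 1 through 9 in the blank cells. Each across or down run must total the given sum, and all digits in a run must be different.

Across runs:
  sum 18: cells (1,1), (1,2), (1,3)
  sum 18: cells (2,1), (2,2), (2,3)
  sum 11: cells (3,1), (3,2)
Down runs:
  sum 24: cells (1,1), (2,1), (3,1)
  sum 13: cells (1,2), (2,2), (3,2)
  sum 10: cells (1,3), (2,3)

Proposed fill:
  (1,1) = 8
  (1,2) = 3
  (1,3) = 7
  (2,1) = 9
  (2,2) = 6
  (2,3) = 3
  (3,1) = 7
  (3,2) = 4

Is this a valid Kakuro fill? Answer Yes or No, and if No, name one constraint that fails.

Across: 8+3+7=18; 9+6+3=18; 7+4=11. Down: 8+9+7=24; 3+6+4=13; 7+3=10. No digit repeats within any run.

Yes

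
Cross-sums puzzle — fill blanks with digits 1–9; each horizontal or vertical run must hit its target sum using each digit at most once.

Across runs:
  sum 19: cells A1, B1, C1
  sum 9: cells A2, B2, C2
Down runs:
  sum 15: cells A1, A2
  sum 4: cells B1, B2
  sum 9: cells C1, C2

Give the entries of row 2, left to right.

4 in 2 cells must be {1,3}.
The 19 across and the 4 down share only 3, so B1 = 3.
Given what's placed, C1 must be 7 to fit the 19 across and 9 down.
A2 = 6: only digit in both the 9-across and 15-down candidate sets.
B2 = 4 − 3 = 1 completes the 4 down.
C2 = 9 − 7 = 2 completes the 9 across.
A1 = 19 − 10 = 9 completes the 19 across.

6, 1, 2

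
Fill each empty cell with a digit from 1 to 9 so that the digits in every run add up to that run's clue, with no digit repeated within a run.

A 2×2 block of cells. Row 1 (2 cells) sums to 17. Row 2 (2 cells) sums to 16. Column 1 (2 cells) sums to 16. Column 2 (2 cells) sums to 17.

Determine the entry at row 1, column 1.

17 in 2 cells must be {8,9}; 16 in 2 cells must be {7,9}.
The 17 across and the 16 down share only 9, so (1,1) = 9.
(1,2) = 17 − 9 = 8 completes the 17 across.
(2,1) = 16 − 9 = 7 completes the 16 down.
(2,2) = 16 − 7 = 9 completes the 16 across.

9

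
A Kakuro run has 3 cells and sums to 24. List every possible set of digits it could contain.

3 distinct digits from 1–9 sum between 6 and 24.
Only one set works: {7,8,9}.

{7,8,9}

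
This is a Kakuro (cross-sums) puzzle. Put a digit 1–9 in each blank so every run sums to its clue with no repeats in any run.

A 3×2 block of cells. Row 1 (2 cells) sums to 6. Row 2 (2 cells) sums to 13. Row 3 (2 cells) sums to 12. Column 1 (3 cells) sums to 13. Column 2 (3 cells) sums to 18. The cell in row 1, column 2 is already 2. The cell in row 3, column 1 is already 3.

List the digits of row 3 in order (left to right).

(1,1) = 6 − 2 = 4 completes the 6 across.
(2,1) = 13 − 7 = 6 completes the 13 down.
(2,2) = 13 − 6 = 7 completes the 13 across.
(3,2) = 12 − 3 = 9 completes the 12 across.

3 9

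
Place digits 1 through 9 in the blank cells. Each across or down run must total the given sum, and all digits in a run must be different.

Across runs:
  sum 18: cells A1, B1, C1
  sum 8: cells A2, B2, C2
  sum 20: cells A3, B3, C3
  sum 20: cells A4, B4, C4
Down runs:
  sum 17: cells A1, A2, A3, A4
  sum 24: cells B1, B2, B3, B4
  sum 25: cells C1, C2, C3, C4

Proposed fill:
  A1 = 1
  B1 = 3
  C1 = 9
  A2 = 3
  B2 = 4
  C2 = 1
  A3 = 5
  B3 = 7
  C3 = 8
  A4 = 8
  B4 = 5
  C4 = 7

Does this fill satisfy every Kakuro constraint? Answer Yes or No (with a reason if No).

No — the down run B1–B4 sums to 19, not 24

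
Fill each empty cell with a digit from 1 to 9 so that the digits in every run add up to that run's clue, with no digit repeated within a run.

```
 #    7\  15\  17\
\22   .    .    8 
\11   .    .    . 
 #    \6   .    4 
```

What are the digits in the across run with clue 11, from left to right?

2, 4, 5

Given what's placed, R1C1 must be 5 to fit the 22 across and 7 down.
R1C2 = 22 − 13 = 9 completes the 22 across.
R2C1 = 7 − 5 = 2 completes the 7 down.
R2C3 = 17 − 12 = 5 completes the 17 down.
R3C2 = 6 − 4 = 2 completes the 6 across.
R2C2 = 11 − 7 = 4 completes the 11 across.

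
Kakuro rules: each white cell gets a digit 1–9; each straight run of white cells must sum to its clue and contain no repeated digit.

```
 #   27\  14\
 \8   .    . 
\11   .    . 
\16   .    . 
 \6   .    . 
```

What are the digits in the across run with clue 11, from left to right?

16 in 2 cells must be {7,9}.
Only 7 fits R3C2 under both its across sum 16 and down sum 14.
R3C1 = 16 − 7 = 9 completes the 16 across.
Nothing is forced directly, so branch on R2C2, whose candidates are 2 or 4. If R2C2 = 2: that forces R1C2 = 1, after which R2C1 would have to be in {9} for the 11 across but in {3,4,5,6,7,8} for the 27 down — contradiction. So R2C2 = 4.
R2C1 = 11 − 4 = 7 completes the 11 across.

7 4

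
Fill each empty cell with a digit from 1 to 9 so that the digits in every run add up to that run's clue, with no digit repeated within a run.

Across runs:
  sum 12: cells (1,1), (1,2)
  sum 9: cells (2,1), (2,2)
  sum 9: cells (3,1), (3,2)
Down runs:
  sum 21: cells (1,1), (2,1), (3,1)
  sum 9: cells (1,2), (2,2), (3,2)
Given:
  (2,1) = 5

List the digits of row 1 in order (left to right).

9 3

(2,2) = 9 − 5 = 4 completes the 9 across.
Given what's placed, (3,1) must be 7 to fit the 9 across and 21 down.
(3,2) = 9 − 7 = 2 completes the 9 across.
(1,1) = 21 − 12 = 9 completes the 21 down.
(1,2) = 12 − 9 = 3 completes the 12 across.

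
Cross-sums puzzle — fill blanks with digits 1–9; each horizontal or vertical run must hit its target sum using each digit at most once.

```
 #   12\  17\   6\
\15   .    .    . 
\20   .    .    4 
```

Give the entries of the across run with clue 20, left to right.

17 in 2 cells must be {8,9}.
R1C3 = 6 − 4 = 2 completes the 6 down.
Given what's placed, R2C2 must be 9 to fit the 20 across and 17 down.
R1C2 = 17 − 9 = 8 completes the 17 down.
R2C1 = 20 − 13 = 7 completes the 20 across.
R1C1 = 15 − 10 = 5 completes the 15 across.

7 9 4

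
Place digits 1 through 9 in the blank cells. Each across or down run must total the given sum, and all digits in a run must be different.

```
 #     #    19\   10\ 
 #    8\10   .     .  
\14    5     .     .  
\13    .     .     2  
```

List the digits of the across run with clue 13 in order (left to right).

R3C1 = 8 − 5 = 3 completes the 8 down.
R3C2 = 13 − 5 = 8 completes the 13 across.
Nothing is forced directly, so branch on R1C3, whose candidates are 1 or 3 or 7. If R1C3 = 3: that forces R1C2 = 7, after which R2C2 would have to be in {1,2,3,6,7,8} for the 14 across but in {4} for the 19 down — contradiction. If R1C3 = 7: then R1C2 would have to be in {3} for the 10 across but in {2,4,5,6,7,9} for the 19 down — contradiction. So R1C3 = 1.
R1C2 = 10 − 1 = 9 completes the 10 across.
R2C2 = 19 − 17 = 2 completes the 19 down.
R2C3 = 14 − 7 = 7 completes the 14 across.

3 8 2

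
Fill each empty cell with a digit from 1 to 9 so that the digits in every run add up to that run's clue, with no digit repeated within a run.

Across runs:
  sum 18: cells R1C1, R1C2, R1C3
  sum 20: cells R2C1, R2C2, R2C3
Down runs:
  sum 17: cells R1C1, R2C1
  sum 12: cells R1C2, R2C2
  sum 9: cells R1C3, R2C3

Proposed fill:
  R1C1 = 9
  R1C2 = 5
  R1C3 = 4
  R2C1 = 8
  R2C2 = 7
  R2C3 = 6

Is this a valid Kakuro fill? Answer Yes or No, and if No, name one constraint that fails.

No — the across run R2C1–R2C3 sums to 21, not 20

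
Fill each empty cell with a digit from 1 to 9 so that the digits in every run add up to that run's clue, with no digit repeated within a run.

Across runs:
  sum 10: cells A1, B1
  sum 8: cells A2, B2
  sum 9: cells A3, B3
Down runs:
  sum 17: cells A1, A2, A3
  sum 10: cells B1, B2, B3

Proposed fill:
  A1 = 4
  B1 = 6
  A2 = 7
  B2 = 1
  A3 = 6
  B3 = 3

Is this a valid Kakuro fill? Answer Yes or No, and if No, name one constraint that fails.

Yes

Across: 4+6=10; 7+1=8; 6+3=9. Down: 4+7+6=17; 6+1+3=10. No digit repeats within any run.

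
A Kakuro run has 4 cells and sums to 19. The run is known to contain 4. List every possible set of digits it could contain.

{1,4,5,9}; {1,4,6,8}; {2,4,5,8}; {2,4,6,7}; {3,4,5,7}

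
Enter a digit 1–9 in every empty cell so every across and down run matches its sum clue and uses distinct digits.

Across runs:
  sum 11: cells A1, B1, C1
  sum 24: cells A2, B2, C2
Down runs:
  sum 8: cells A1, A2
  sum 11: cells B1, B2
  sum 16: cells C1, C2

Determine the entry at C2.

9

24 in 3 cells must be {7,8,9}; 16 in 2 cells must be {7,9}.
The 11 across and the 16 down share only 7, so C1 = 7.
The 24 across and the 8 down share only 7, so A2 = 7.
C2 = 16 − 7 = 9 completes the 16 down.
A1 = 8 − 7 = 1 completes the 8 down.
B1 = 11 − 8 = 3 completes the 11 across.
B2 = 24 − 16 = 8 completes the 24 across.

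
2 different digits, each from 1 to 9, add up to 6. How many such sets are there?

2

2 distinct digits from 1–9 sum between 3 and 17.
Enumerating: {1,5}, {2,4}.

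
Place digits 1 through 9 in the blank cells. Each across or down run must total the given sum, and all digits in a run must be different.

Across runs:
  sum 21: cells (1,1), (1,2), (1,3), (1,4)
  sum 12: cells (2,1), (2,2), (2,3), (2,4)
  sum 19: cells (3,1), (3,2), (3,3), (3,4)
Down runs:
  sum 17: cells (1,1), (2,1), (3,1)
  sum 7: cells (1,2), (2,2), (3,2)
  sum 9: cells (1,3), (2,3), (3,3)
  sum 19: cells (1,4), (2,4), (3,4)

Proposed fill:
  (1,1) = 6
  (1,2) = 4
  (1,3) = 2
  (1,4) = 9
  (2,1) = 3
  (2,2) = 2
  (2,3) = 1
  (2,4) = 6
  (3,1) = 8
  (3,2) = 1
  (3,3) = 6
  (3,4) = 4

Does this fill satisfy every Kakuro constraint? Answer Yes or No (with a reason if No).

Across: 6+4+2+9=21; 3+2+1+6=12; 8+1+6+4=19. Down: 6+3+8=17; 4+2+1=7; 2+1+6=9; 9+6+4=19. No digit repeats within any run.

Yes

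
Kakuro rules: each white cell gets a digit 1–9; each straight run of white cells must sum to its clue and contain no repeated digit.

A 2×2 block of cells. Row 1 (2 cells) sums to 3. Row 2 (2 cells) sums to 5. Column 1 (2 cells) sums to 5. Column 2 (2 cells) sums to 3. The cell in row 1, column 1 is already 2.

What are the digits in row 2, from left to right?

3 2

3 in 2 cells must be {1,2}.
(1,2) = 3 − 2 = 1 completes the 3 across.
(2,1) = 5 − 2 = 3 completes the 5 down.
(2,2) = 5 − 3 = 2 completes the 5 across.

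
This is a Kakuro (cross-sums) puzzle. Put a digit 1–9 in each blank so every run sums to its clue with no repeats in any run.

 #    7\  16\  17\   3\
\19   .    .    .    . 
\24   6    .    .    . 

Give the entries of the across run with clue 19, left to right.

1, 7, 9, 2

16 in 2 cells must be {7,9}; 17 in 2 cells must be {8,9}; 3 in 2 cells must be {1,2}.
R1C1 = 7 − 6 = 1 completes the 7 down.
R1C4 = 2: the only remaining digit allowed by both the 19 across and the 3 down.
R2C4 = 3 − 2 = 1 completes the 3 down.
R1C3 = 9: the only remaining digit allowed by both the 19 across and the 17 down.
R2C2 = 9: the only remaining digit allowed by both the 24 across and the 16 down.
R2C3 = 24 − 16 = 8 completes the 24 across.
R1C2 = 19 − 12 = 7 completes the 19 across.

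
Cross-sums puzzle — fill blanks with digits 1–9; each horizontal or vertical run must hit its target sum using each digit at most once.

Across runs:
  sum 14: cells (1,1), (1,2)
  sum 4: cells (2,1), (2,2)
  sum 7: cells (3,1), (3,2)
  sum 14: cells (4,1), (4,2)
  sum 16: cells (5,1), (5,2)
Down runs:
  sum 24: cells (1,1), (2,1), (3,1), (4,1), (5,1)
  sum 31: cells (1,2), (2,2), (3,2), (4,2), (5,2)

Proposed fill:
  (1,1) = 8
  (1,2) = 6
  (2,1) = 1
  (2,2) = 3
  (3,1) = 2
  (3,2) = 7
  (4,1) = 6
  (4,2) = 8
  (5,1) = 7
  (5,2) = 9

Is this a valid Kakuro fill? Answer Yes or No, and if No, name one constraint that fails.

No — the across run (3,1)–(3,2) sums to 9, not 7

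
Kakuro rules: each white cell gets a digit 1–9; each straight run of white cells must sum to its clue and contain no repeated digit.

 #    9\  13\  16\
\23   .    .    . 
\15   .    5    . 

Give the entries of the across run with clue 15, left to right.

3 5 7

23 in 3 cells must be {6,8,9}; 16 in 2 cells must be {7,9}.
R1C2 = 13 − 5 = 8 completes the 13 down.
Given what's placed, R1C3 must be 9 to fit the 23 across and 16 down.
R2C3 = 16 − 9 = 7 completes the 16 down.
R1C1 = 23 − 17 = 6 completes the 23 across.
R2C1 = 15 − 12 = 3 completes the 15 across.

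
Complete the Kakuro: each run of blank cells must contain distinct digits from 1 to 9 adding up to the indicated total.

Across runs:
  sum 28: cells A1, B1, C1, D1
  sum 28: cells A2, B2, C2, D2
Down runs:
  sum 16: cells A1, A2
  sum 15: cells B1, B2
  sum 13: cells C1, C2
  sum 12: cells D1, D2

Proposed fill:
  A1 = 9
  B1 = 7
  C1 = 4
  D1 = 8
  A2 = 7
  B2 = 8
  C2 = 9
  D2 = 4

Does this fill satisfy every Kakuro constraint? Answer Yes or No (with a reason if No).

Yes

Across: 9+7+4+8=28; 7+8+9+4=28. Down: 9+7=16; 7+8=15; 4+9=13; 8+4=12. No digit repeats within any run.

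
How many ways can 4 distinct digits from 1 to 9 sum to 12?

2

4 distinct digits from 1–9 sum between 10 and 30.
Enumerating: {1,2,3,6}, {1,2,4,5}.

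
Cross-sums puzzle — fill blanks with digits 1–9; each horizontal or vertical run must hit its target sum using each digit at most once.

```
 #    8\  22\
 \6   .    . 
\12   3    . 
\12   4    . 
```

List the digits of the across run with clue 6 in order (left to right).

R1C1 = 8 − 7 = 1 completes the 8 down.
R1C2 = 6 − 1 = 5 completes the 6 across.
R2C2 = 12 − 3 = 9 completes the 12 across.
R3C2 = 12 − 4 = 8 completes the 12 across.

1, 5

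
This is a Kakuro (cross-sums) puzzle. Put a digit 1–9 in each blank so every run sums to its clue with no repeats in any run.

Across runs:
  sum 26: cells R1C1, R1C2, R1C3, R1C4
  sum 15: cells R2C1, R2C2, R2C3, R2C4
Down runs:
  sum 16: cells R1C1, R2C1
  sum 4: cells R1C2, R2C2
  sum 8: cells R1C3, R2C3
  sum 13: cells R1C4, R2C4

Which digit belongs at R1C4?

16 in 2 cells must be {7,9}; 4 in 2 cells must be {1,3}.
Only 3 fits R1C2 under both its across sum 26 and down sum 4.
Given what's placed, R1C3 must be 6 to fit the 26 across and 8 down.
R2C2 = 4 − 3 = 1 completes the 4 down.
R2C3 = 8 − 6 = 2 completes the 8 down.
R1C1 = 9: the only remaining digit allowed by both the 26 across and the 16 down.
R1C4 = 26 − 18 = 8 completes the 26 across.

8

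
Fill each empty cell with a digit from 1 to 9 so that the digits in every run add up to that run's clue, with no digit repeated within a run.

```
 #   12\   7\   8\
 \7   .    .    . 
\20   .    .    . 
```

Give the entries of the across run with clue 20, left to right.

8 5 7

7 in 3 cells must be {1,2,4}.
The 7 across and the 12 down share only 4, so R1C1 = 4.
R2C1 = 12 − 4 = 8 completes the 12 down.
Nothing is forced directly, so branch on R2C2, whose candidates are 3 or 5. If R2C2 = 3: then R1C2 would have to be in {1,2} for the 7 across but in {4} for the 7 down — contradiction. So R2C2 = 5.
R1C2 = 7 − 5 = 2 completes the 7 down.
R1C3 = 7 − 6 = 1 completes the 7 across.
R2C3 = 20 − 13 = 7 completes the 20 across.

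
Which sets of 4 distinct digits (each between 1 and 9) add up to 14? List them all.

{1,2,3,8}; {1,2,4,7}; {1,2,5,6}; {1,3,4,6}; {2,3,4,5}

4 distinct digits from 1–9 sum between 10 and 30.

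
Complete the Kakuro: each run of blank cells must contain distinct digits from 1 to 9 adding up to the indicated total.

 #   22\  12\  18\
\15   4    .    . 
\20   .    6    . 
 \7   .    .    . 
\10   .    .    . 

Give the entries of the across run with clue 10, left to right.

7 2 1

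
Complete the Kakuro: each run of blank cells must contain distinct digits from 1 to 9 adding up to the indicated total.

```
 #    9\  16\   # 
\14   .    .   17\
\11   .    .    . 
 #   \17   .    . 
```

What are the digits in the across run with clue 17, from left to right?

8 9

17 in 2 cells must be {8,9}.
The 11 across and the 17 down share only 8, so R2C3 = 8.
R3C3 = 17 − 8 = 9 completes the 17 down.
R3C2 = 17 − 9 = 8 completes the 17 across.
No cell is forced outright now. R1C2 can only be 5 or 6 (the digits allowed by both its 14 across and its 16 down). If R1C2 = 5: then R1C1 would have to be in {9} for the 14 across but in {1,2,3,4,5,6,7,8} for the 9 down — contradiction. So R1C2 = 6.
R1C1 = 14 − 6 = 8 completes the 14 across.
R2C1 = 9 − 8 = 1 completes the 9 down.
R2C2 = 11 − 9 = 2 completes the 11 across.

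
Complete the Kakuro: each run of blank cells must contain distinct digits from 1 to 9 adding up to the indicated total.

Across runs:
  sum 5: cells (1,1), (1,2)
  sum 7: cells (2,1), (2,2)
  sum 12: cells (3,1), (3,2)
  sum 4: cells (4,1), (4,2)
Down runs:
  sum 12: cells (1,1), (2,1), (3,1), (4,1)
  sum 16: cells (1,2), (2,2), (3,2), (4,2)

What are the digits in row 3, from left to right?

5, 7

4 in 2 cells must be {1,3}.
Nothing is forced directly, so branch on (4,1), whose candidates are 1 or 3. If (4,1) = 3: then (3,1) would have to be in {3,4,5,7,8,9} for the 12 across but in {1,2,6} for the 12 down — contradiction. So (4,1) = 1.
(4,2) = 4 − 1 = 3 completes the 4 across.
Nothing is forced directly, so branch on (1,1), whose candidates are 2 or 3 or 4. If (1,1) = 2: then (1,2) would have to be in {3} for the 5 across but in {1,2,4,5,6,7,8} for the 16 down — contradiction. If (1,1) = 3: that forces (1,2) = 2, after which (3,1) would have to be in {3,4,5,7,8,9} for the 12 across but in {2,6} for the 12 down — contradiction. So (1,1) = 4.
(1,2) = 5 − 4 = 1 completes the 5 across.
(3,1) = 5: the only remaining digit allowed by both the 12 across and the 12 down.
(3,2) = 12 − 5 = 7 completes the 12 across.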